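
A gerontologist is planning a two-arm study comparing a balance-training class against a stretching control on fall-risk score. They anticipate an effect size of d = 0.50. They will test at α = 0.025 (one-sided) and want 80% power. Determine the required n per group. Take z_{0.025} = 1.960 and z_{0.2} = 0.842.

n = 63 per group

For two independent groups with equal n: n = 2·((z_{α} + z_β) / d)².
z_{α} + z_β = 1.960 + 0.842 = 2.802.
n = 2 × (2.802 / 0.50)² = 2 × 5.604² = 2 × 31.40 = 62.8.
Round up to the next whole participant.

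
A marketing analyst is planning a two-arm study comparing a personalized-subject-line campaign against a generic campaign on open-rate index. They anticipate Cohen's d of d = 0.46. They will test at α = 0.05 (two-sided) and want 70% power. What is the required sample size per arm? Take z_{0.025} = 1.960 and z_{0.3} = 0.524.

For two independent groups with equal n: n = 2·((z_{α/2} + z_β) / d)².
z_{α/2} + z_β = 1.960 + 0.524 = 2.484.
n = 2 × (2.484 / 0.46)² = 2 × 5.400² = 2 × 29.16 = 58.3.
Round up to the next whole participant.

n = 59 per group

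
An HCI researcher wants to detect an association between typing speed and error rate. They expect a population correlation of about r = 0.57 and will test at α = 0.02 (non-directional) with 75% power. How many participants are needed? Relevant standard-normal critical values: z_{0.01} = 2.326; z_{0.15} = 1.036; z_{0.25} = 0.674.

Fisher's z: C = ½·ln((1+r)/(1−r)) = ½·ln(3.6512) = 0.6475.
n = ((z_{α/2} + z_β)/C)² + 3.
(2.326 + 0.674) / 0.6475 = 3.000 / 0.6475 = 4.633.
n = 4.633² + 3 = 21.47 + 3 = 24.5.
Round up.

n = 25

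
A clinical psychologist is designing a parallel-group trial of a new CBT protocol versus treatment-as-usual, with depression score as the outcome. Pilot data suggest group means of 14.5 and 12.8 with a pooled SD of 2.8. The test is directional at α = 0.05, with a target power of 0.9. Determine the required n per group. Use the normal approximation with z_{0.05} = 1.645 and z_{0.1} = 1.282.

Cohen's d = |M₁ − M₂| / SD_pooled = |14.5 − 12.8| / 2.8 = 1.7 / 2.8 = 0.607.
For two independent groups with equal n: n = 2·((z_{α} + z_β) / d)².
z_{α} + z_β = 1.645 + 1.282 = 2.927.
n = 2 × (2.927 / 0.607)² = 2 × 4.822² = 2 × 23.25 = 46.5.
Round up to the next whole participant.

n = 47 per group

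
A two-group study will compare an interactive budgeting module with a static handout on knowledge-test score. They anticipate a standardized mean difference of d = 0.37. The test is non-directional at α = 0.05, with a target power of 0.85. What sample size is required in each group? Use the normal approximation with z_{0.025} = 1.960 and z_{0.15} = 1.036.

For two independent groups with equal n: n = 2·((z_{α/2} + z_β) / d)².
z_{α/2} + z_β = 1.960 + 1.036 = 2.996.
n = 2 × (2.996 / 0.37)² = 2 × 8.097² = 2 × 65.57 = 131.1.
Round up to the next whole participant.

n = 132 per group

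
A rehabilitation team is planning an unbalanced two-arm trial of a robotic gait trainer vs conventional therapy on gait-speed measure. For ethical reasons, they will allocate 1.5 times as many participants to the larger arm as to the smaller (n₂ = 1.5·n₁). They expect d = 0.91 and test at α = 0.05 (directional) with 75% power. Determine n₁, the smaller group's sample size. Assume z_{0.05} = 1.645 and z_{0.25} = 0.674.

With allocation ratio k = n₂/n₁ = 1.5, Var(x̄₁−x̄₂) = σ²(1/n₁ + 1/(k·n₁)) = σ²·(k+1)/(k·n₁).
So n₁ = (1 + 1/k)·((z_{α} + z_β)/d)² = 1.667 × (2.319/0.91)².
n₁ = 1.667 × 6.49 = 10.8.
Round up: n₁ = 11, giving n₂ = ⌈1.5 × 11⌉ = ⌈16.5⌉ = 17.

n₁ = 11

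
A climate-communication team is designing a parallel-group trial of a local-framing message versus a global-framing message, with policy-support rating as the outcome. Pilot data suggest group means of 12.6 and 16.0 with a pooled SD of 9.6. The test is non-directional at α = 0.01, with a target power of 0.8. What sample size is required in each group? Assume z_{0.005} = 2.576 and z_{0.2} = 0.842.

Cohen's d = |M₁ − M₂| / SD_pooled = |12.6 − 16.0| / 9.6 = 3.4 / 9.6 = 0.354.
For two independent groups with equal n: n = 2·((z_{α/2} + z_β) / d)².
z_{α/2} + z_β = 2.576 + 0.842 = 3.418.
n = 2 × (3.418 / 0.354)² = 2 × 9.655² = 2 × 93.23 = 186.5.
Round up to the next whole participant.

n = 187 per group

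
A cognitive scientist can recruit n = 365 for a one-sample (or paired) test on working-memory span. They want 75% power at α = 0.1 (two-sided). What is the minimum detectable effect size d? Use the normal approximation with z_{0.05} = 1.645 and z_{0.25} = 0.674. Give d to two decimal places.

d_min ≈ 0.12

For a single sample (or paired design) of n = 365: d_min = (z_{α/2} + z_β)/√n.
z-sum = 1.645 + 0.674 = 2.319.
d_min = 2.319 / √365 = 2.319 / 19.105 = 0.121.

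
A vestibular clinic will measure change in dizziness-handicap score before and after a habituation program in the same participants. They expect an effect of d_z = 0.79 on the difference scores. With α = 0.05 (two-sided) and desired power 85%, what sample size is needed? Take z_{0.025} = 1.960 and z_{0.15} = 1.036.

For a paired (one-sample on differences) test: n = ((z_{α/2} + z_β) / d)².
z_{α/2} + z_β = 1.960 + 1.036 = 2.996.
n = (2.996 / 0.79)² = 3.792² = 14.38.
Round up.

n = 15 pairs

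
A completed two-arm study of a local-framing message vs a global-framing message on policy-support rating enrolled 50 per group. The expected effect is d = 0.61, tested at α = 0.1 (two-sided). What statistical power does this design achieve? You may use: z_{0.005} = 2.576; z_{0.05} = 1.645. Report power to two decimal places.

For two equal groups, power = Φ(d·√(n/2) − z_{α/2}).
d·√(n/2) = 0.61 × √(50/2) = 0.61 × 5.000 = 3.050.
z_β = 3.050 − 1.645 = 1.405.
Power = Φ(1.405) = 0.920.

power ≈ 0.92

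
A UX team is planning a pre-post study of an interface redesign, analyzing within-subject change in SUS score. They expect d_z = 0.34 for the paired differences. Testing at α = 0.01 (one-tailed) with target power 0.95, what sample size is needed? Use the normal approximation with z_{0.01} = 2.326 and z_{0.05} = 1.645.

For a paired (one-sample on differences) test: n = ((z_{α} + z_β) / d)².
z_{α} + z_β = 2.326 + 1.645 = 3.971.
n = (3.971 / 0.34)² = 11.679² = 136.41.
Round up.

n = 137 pairs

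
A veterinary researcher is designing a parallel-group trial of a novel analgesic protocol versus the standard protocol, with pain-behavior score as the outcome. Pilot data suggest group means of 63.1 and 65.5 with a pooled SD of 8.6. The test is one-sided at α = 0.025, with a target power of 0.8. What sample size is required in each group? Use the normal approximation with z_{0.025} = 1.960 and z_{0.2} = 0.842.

n = 202 per group

Cohen's d = |M₁ − M₂| / SD_pooled = |63.1 − 65.5| / 8.6 = 2.4 / 8.6 = 0.279.
For two independent groups with equal n: n = 2·((z_{α} + z_β) / d)².
z_{α} + z_β = 1.960 + 0.842 = 2.802.
n = 2 × (2.802 / 0.279)² = 2 × 10.043² = 2 × 100.86 = 201.7.
Round up to the next whole participant.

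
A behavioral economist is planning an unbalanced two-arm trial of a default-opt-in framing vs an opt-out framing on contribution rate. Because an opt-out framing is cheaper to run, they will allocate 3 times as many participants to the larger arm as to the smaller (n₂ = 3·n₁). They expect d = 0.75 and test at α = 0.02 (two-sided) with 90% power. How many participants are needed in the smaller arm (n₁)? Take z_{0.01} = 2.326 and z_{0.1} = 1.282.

With allocation ratio k = n₂/n₁ = 3, Var(x̄₁−x̄₂) = σ²(1/n₁ + 1/(k·n₁)) = σ²·(k+1)/(k·n₁).
So n₁ = (1 + 1/k)·((z_{α/2} + z_β)/d)² = 1.333 × (3.608/0.75)².
n₁ = 1.333 × 23.14 = 30.9.
Round up: n₁ = 31, giving n₂ = 3 × 31 = 93.

n₁ = 31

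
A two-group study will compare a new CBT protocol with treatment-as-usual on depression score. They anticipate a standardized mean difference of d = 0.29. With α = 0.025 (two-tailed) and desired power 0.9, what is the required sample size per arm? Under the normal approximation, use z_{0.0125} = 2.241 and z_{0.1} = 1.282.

For two independent groups with equal n: n = 2·((z_{α/2} + z_β) / d)².
z_{α/2} + z_β = 2.241 + 1.282 = 3.523.
n = 2 × (3.523 / 0.29)² = 2 × 12.148² = 2 × 147.58 = 295.2.
Round up to the next whole participant.

n = 296 per group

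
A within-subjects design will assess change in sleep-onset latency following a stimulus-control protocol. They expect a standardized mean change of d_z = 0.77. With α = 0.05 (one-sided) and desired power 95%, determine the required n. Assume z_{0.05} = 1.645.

n = 19 pairs

For a paired (one-sample on differences) test: n = ((z_{α} + z_β) / d)².
z_{α} + z_β = 1.645 + 1.645 = 3.290.
n = (3.290 / 0.77)² = 4.273² = 18.26.
Round up.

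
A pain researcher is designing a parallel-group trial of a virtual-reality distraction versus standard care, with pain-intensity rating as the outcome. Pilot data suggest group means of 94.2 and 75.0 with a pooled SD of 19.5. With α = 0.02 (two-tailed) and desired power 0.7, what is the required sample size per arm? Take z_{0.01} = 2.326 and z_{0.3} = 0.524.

n = 17 per group

Cohen's d = |M₁ − M₂| / SD_pooled = |94.2 − 75.0| / 19.5 = 19.2 / 19.5 = 0.985.
For two independent groups with equal n: n = 2·((z_{α/2} + z_β) / d)².
z_{α/2} + z_β = 2.326 + 0.524 = 2.850.
n = 2 × (2.850 / 0.985)² = 2 × 2.893² = 2 × 8.37 = 16.7.
Round up to the next whole participant.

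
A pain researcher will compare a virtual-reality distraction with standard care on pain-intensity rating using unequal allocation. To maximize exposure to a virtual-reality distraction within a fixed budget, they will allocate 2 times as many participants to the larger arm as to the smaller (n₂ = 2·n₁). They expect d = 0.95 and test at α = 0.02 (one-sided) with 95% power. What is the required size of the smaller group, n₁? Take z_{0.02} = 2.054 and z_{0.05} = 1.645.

With allocation ratio k = n₂/n₁ = 2, Var(x̄₁−x̄₂) = σ²(1/n₁ + 1/(k·n₁)) = σ²·(k+1)/(k·n₁).
So n₁ = (1 + 1/k)·((z_{α} + z_β)/d)² = 1.500 × (3.699/0.95)².
n₁ = 1.500 × 15.16 = 22.7.
Round up: n₁ = 23, giving n₂ = 2 × 23 = 46.

n₁ = 23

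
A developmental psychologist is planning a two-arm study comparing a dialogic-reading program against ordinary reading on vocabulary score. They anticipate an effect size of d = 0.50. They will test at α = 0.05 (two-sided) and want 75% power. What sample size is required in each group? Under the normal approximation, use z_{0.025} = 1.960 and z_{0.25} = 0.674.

n = 56 per group

For two independent groups with equal n: n = 2·((z_{α/2} + z_β) / d)².
z_{α/2} + z_β = 1.960 + 0.674 = 2.634.
n = 2 × (2.634 / 0.50)² = 2 × 5.268² = 2 × 27.75 = 55.5.
Round up to the next whole participant.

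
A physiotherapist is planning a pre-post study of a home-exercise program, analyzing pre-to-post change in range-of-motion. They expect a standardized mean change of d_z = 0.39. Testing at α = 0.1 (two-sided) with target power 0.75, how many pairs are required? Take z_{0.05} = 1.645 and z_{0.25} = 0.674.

n = 36 pairs

For a paired (one-sample on differences) test: n = ((z_{α/2} + z_β) / d)².
z_{α/2} + z_β = 1.645 + 0.674 = 2.319.
n = (2.319 / 0.39)² = 5.946² = 35.36.
Round up.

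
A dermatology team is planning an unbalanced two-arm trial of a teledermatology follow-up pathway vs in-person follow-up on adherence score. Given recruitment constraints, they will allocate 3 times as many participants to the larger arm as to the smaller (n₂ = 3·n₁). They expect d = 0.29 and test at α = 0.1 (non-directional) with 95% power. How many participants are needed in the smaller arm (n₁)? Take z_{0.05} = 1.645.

n₁ = 172

With allocation ratio k = n₂/n₁ = 3, Var(x̄₁−x̄₂) = σ²(1/n₁ + 1/(k·n₁)) = σ²·(k+1)/(k·n₁).
So n₁ = (1 + 1/k)·((z_{α/2} + z_β)/d)² = 1.333 × (3.290/0.29)².
n₁ = 1.333 × 128.71 = 171.6.
Round up: n₁ = 172, giving n₂ = 3 × 172 = 516.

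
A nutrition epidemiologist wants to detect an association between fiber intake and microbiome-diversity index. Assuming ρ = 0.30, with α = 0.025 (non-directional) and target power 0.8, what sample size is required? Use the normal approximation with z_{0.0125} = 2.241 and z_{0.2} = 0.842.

Fisher's z: C = ½·ln((1+r)/(1−r)) = ½·ln(1.8571) = 0.3095.
n = ((z_{α/2} + z_β)/C)² + 3.
(2.241 + 0.842) / 0.3095 = 3.083 / 0.3095 = 9.961.
n = 9.961² + 3 = 99.23 + 3 = 102.2.
Round up.

n = 103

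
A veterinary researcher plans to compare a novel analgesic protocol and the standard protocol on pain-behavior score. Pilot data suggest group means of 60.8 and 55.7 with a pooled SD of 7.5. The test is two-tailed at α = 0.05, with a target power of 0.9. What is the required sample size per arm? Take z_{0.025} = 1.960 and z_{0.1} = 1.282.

n = 46 per group

Cohen's d = |M₁ − M₂| / SD_pooled = |60.8 − 55.7| / 7.5 = 5.1 / 7.5 = 0.680.
For two independent groups with equal n: n = 2·((z_{α/2} + z_β) / d)².
z_{α/2} + z_β = 1.960 + 1.282 = 3.242.
n = 2 × (3.242 / 0.680)² = 2 × 4.768² = 2 × 22.73 = 45.5.
Round up to the next whole participant.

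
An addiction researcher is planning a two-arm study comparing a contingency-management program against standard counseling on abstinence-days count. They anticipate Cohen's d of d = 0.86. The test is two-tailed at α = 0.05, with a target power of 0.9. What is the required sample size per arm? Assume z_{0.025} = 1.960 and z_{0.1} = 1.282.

n = 29 per group

For two independent groups with equal n: n = 2·((z_{α/2} + z_β) / d)².
z_{α/2} + z_β = 1.960 + 1.282 = 3.242.
n = 2 × (3.242 / 0.86)² = 2 × 3.770² = 2 × 14.21 = 28.4.
Round up to the next whole participant.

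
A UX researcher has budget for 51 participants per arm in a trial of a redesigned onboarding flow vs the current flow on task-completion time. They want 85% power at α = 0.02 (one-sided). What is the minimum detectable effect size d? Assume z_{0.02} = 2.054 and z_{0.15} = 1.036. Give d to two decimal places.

For two independent groups of n = 51 each: d_min = (z_{α} + z_β)·√(2/n).
z-sum = 2.054 + 1.036 = 3.090.
d_min = 3.090 × √(2/51) = 3.090 × 0.1980 = 0.612.

d_min ≈ 0.61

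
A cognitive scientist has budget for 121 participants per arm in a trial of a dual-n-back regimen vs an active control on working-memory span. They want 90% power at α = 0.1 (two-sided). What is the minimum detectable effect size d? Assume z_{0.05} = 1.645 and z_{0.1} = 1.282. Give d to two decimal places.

For two independent groups of n = 121 each: d_min = (z_{α/2} + z_β)·√(2/n).
z-sum = 1.645 + 1.282 = 2.927.
d_min = 2.927 × √(2/121) = 2.927 × 0.1286 = 0.376.

d_min ≈ 0.38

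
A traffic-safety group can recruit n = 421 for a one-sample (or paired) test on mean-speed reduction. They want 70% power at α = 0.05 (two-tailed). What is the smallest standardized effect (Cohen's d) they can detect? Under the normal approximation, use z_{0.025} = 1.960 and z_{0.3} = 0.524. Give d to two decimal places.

For a single sample (or paired design) of n = 421: d_min = (z_{α/2} + z_β)/√n.
z-sum = 1.960 + 0.524 = 2.484.
d_min = 2.484 / √421 = 2.484 / 20.518 = 0.121.

d_min ≈ 0.12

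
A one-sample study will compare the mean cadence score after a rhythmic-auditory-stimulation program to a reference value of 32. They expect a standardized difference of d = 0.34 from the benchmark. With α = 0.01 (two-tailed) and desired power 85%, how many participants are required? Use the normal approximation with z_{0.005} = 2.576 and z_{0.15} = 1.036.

n = 113

For a one-sample test: n = ((z_{α/2} + z_β) / d)².
z_{α/2} + z_β = 2.576 + 1.036 = 3.612.
n = (3.612 / 0.34)² = 10.624² = 112.86.
Round up.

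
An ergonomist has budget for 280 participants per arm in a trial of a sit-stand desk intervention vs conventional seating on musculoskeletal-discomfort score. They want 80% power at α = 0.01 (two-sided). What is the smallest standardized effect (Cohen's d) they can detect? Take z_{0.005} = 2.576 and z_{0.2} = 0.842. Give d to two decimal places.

For two independent groups of n = 280 each: d_min = (z_{α/2} + z_β)·√(2/n).
z-sum = 2.576 + 0.842 = 3.418.
d_min = 3.418 × √(2/280) = 3.418 × 0.0845 = 0.289.

d_min ≈ 0.29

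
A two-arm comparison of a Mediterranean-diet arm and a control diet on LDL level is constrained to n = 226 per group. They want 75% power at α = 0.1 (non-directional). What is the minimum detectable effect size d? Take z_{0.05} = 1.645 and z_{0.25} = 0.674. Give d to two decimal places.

For two independent groups of n = 226 each: d_min = (z_{α/2} + z_β)·√(2/n).
z-sum = 1.645 + 0.674 = 2.319.
d_min = 2.319 × √(2/226) = 2.319 × 0.0941 = 0.218.

d_min ≈ 0.22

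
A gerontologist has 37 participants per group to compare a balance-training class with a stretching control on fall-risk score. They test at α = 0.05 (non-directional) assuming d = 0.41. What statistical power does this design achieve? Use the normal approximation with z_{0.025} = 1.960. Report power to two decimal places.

For two equal groups, power = Φ(d·√(n/2) − z_{α/2}).
d·√(n/2) = 0.41 × √(37/2) = 0.41 × 4.301 = 1.763.
z_β = 1.763 − 1.960 = -0.197.
Power = Φ(-0.197) = 0.422.

power ≈ 0.42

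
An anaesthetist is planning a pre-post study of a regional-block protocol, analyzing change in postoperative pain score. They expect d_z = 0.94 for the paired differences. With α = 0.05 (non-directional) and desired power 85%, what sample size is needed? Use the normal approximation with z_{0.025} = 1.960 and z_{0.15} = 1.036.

For a paired (one-sample on differences) test: n = ((z_{α/2} + z_β) / d)².
z_{α/2} + z_β = 1.960 + 1.036 = 2.996.
n = (2.996 / 0.94)² = 3.187² = 10.16.
Round up.

n = 11 pairs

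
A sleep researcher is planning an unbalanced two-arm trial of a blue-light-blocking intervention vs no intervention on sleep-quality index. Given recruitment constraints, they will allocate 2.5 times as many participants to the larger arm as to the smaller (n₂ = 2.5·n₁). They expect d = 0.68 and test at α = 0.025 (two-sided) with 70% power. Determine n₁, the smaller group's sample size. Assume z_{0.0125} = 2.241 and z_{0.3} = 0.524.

With allocation ratio k = n₂/n₁ = 2.5, Var(x̄₁−x̄₂) = σ²(1/n₁ + 1/(k·n₁)) = σ²·(k+1)/(k·n₁).
So n₁ = (1 + 1/k)·((z_{α/2} + z_β)/d)² = 1.400 × (2.765/0.68)².
n₁ = 1.400 × 16.53 = 23.1.
Round up: n₁ = 24, giving n₂ = 2.5 × 24 = 60.

n₁ = 24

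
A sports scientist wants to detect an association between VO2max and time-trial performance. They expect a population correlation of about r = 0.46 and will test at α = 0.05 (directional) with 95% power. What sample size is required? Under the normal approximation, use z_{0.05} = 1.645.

Fisher's z: C = ½·ln((1+r)/(1−r)) = ½·ln(2.7037) = 0.4973.
n = ((z_{α} + z_β)/C)² + 3.
(1.645 + 1.645) / 0.4973 = 3.290 / 0.4973 = 6.616.
n = 6.616² + 3 = 43.77 + 3 = 46.8.
Round up.

n = 47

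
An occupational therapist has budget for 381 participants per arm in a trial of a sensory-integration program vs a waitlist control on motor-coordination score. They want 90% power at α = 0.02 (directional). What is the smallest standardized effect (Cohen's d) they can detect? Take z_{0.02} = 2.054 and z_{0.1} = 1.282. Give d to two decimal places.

For two independent groups of n = 381 each: d_min = (z_{α} + z_β)·√(2/n).
z-sum = 2.054 + 1.282 = 3.336.
d_min = 3.336 × √(2/381) = 3.336 × 0.0725 = 0.242.

d_min ≈ 0.24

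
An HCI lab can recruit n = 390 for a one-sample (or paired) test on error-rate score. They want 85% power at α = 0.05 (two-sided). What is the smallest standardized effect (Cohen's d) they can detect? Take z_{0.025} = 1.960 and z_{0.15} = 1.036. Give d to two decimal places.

For a single sample (or paired design) of n = 390: d_min = (z_{α/2} + z_β)/√n.
z-sum = 1.960 + 1.036 = 2.996.
d_min = 2.996 / √390 = 2.996 / 19.748 = 0.152.

d_min ≈ 0.15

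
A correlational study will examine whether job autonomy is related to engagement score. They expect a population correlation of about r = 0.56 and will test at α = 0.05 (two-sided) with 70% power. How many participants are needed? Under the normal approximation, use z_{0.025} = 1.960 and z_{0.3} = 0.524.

Fisher's z: C = ½·ln((1+r)/(1−r)) = ½·ln(3.5455) = 0.6328.
n = ((z_{α/2} + z_β)/C)² + 3.
(1.960 + 0.524) / 0.6328 = 2.484 / 0.6328 = 3.925.
n = 3.925² + 3 = 15.41 + 3 = 18.4.
Round up.

n = 19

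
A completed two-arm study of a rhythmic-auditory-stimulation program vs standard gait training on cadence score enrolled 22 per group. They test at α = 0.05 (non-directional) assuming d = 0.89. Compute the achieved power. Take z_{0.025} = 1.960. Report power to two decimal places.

For two equal groups, power = Φ(d·√(n/2) − z_{α/2}).
d·√(n/2) = 0.89 × √(22/2) = 0.89 × 3.317 = 2.952.
z_β = 2.952 − 1.960 = 0.992.
Power = Φ(0.992) = 0.839.

power ≈ 0.84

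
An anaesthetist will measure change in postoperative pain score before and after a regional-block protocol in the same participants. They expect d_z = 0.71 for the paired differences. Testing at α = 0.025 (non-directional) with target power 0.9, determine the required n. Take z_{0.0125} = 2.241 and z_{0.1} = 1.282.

n = 25 pairs

For a paired (one-sample on differences) test: n = ((z_{α/2} + z_β) / d)².
z_{α/2} + z_β = 2.241 + 1.282 = 3.523.
n = (3.523 / 0.71)² = 4.962² = 24.62.
Round up.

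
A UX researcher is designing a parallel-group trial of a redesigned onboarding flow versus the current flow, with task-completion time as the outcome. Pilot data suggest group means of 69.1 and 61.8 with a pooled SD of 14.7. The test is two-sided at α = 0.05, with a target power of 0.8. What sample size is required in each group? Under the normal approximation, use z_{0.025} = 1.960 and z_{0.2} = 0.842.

n = 64 per group

Cohen's d = |M₁ − M₂| / SD_pooled = |69.1 − 61.8| / 14.7 = 7.3 / 14.7 = 0.497.
For two independent groups with equal n: n = 2·((z_{α/2} + z_β) / d)².
z_{α/2} + z_β = 1.960 + 0.842 = 2.802.
n = 2 × (2.802 / 0.497)² = 2 × 5.638² = 2 × 31.79 = 63.6.
Round up to the next whole participant.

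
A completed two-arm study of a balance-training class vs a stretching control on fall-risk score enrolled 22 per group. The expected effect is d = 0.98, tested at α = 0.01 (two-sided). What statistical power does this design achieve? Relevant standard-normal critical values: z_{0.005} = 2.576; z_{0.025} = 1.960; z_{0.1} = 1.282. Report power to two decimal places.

For two equal groups, power = Φ(d·√(n/2) − z_{α/2}).
d·√(n/2) = 0.98 × √(22/2) = 0.98 × 3.317 = 3.250.
z_β = 3.250 − 2.576 = 0.674.
Power = Φ(0.674) = 0.750.

power ≈ 0.75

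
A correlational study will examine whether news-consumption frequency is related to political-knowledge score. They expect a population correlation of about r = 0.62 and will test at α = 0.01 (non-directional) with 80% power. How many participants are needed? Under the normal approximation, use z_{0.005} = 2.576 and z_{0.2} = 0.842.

Fisher's z: C = ½·ln((1+r)/(1−r)) = ½·ln(4.2632) = 0.7250.
n = ((z_{α/2} + z_β)/C)² + 3.
(2.576 + 0.842) / 0.7250 = 3.418 / 0.7250 = 4.714.
n = 4.714² + 3 = 22.23 + 3 = 25.2.
Round up.

n = 26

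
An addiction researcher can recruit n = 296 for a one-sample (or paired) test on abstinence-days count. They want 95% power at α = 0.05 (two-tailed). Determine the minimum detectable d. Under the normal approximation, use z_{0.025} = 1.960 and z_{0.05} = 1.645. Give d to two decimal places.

For a single sample (or paired design) of n = 296: d_min = (z_{α/2} + z_β)/√n.
z-sum = 1.960 + 1.645 = 3.605.
d_min = 3.605 / √296 = 3.605 / 17.205 = 0.210.

d_min ≈ 0.21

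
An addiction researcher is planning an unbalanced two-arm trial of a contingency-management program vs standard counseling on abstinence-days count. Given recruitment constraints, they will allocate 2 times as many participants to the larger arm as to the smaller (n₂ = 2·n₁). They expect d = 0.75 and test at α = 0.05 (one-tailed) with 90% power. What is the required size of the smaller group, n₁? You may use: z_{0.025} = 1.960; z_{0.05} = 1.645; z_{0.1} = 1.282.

n₁ = 23

With allocation ratio k = n₂/n₁ = 2, Var(x̄₁−x̄₂) = σ²(1/n₁ + 1/(k·n₁)) = σ²·(k+1)/(k·n₁).
So n₁ = (1 + 1/k)·((z_{α} + z_β)/d)² = 1.500 × (2.927/0.75)².
n₁ = 1.500 × 15.23 = 22.8.
Round up: n₁ = 23, giving n₂ = 2 × 23 = 46.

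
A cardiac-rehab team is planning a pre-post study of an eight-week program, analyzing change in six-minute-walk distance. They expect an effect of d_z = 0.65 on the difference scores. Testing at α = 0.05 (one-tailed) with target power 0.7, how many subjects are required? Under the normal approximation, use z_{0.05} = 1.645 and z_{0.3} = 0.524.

n = 12 pairs

For a paired (one-sample on differences) test: n = ((z_{α} + z_β) / d)².
z_{α} + z_β = 1.645 + 0.524 = 2.169.
n = (2.169 / 0.65)² = 3.337² = 11.14.
Round up.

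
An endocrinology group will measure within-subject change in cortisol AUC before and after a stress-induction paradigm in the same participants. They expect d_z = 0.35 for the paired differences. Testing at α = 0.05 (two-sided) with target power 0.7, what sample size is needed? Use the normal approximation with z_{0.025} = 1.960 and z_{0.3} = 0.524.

n = 51 pairs

For a paired (one-sample on differences) test: n = ((z_{α/2} + z_β) / d)².
z_{α/2} + z_β = 1.960 + 0.524 = 2.484.
n = (2.484 / 0.35)² = 7.097² = 50.37.
Round up.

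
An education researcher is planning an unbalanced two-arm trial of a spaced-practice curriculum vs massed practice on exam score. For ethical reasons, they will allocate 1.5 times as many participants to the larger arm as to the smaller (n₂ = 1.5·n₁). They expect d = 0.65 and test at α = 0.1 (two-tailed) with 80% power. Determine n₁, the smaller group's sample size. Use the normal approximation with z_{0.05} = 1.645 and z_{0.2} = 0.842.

n₁ = 25

With allocation ratio k = n₂/n₁ = 1.5, Var(x̄₁−x̄₂) = σ²(1/n₁ + 1/(k·n₁)) = σ²·(k+1)/(k·n₁).
So n₁ = (1 + 1/k)·((z_{α/2} + z_β)/d)² = 1.667 × (2.487/0.65)².
n₁ = 1.667 × 14.64 = 24.4.
Round up: n₁ = 25, giving n₂ = ⌈1.5 × 25⌉ = ⌈37.5⌉ = 38.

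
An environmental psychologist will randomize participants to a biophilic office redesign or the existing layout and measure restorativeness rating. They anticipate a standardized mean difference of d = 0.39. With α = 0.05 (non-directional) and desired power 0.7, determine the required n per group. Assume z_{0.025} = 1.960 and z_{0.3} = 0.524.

n = 82 per group

For two independent groups with equal n: n = 2·((z_{α/2} + z_β) / d)².
z_{α/2} + z_β = 1.960 + 0.524 = 2.484.
n = 2 × (2.484 / 0.39)² = 2 × 6.369² = 2 × 40.57 = 81.1.
Round up to the next whole participant.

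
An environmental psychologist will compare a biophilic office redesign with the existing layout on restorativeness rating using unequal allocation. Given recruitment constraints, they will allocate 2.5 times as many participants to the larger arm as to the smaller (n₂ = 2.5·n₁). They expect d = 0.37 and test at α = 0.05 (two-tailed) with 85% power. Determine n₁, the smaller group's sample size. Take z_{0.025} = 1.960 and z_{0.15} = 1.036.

n₁ = 92

With allocation ratio k = n₂/n₁ = 2.5, Var(x̄₁−x̄₂) = σ²(1/n₁ + 1/(k·n₁)) = σ²·(k+1)/(k·n₁).
So n₁ = (1 + 1/k)·((z_{α/2} + z_β)/d)² = 1.400 × (2.996/0.37)².
n₁ = 1.400 × 65.57 = 91.8.
Round up: n₁ = 92, giving n₂ = 2.5 × 92 = 230.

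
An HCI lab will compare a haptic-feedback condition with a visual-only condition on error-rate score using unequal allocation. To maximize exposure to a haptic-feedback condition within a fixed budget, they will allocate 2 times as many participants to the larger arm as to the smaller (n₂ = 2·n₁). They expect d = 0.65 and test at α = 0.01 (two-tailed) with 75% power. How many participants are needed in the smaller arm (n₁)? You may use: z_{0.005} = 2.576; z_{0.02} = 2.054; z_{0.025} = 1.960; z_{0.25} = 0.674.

n₁ = 38

With allocation ratio k = n₂/n₁ = 2, Var(x̄₁−x̄₂) = σ²(1/n₁ + 1/(k·n₁)) = σ²·(k+1)/(k·n₁).
So n₁ = (1 + 1/k)·((z_{α/2} + z_β)/d)² = 1.500 × (3.250/0.65)².
n₁ = 1.500 × 25.00 = 37.5.
Round up: n₁ = 38, giving n₂ = 2 × 38 = 76.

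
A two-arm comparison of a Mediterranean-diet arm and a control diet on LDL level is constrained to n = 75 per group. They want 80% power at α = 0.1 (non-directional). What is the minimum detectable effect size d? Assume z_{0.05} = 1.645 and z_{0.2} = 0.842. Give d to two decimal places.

For two independent groups of n = 75 each: d_min = (z_{α/2} + z_β)·√(2/n).
z-sum = 1.645 + 0.842 = 2.487.
d_min = 2.487 × √(2/75) = 2.487 × 0.1633 = 0.406.

d_min ≈ 0.41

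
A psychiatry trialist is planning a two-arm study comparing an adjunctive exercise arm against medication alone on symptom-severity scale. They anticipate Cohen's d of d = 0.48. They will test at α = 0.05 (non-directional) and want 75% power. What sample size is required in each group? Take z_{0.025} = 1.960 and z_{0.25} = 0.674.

For two independent groups with equal n: n = 2·((z_{α/2} + z_β) / d)².
z_{α/2} + z_β = 1.960 + 0.674 = 2.634.
n = 2 × (2.634 / 0.48)² = 2 × 5.487² = 2 × 30.11 = 60.2.
Round up to the next whole participant.

n = 61 per group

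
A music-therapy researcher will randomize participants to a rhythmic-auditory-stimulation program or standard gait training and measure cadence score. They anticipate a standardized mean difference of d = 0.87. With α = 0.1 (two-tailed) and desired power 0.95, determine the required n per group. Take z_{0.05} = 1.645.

n = 29 per group

For two independent groups with equal n: n = 2·((z_{α/2} + z_β) / d)².
z_{α/2} + z_β = 1.645 + 1.645 = 3.290.
n = 2 × (3.290 / 0.87)² = 2 × 3.782² = 2 × 14.30 = 28.6.
Round up to the next whole participant.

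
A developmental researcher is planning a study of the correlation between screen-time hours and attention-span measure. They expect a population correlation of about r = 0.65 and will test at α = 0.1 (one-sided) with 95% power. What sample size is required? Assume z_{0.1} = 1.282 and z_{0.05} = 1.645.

n = 18

Fisher's z: C = ½·ln((1+r)/(1−r)) = ½·ln(4.7143) = 0.7753.
n = ((z_{α} + z_β)/C)² + 3.
(1.282 + 1.645) / 0.7753 = 2.927 / 0.7753 = 3.775.
n = 3.775² + 3 = 14.25 + 3 = 17.3.
Round up.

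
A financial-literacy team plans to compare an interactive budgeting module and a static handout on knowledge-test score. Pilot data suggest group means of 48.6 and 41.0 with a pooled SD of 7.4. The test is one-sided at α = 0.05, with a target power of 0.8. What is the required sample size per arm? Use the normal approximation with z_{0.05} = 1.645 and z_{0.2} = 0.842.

n = 12 per group

Cohen's d = |M₁ − M₂| / SD_pooled = |48.6 − 41.0| / 7.4 = 7.6 / 7.4 = 1.027.
For two independent groups with equal n: n = 2·((z_{α} + z_β) / d)².
z_{α} + z_β = 1.645 + 0.842 = 2.487.
n = 2 × (2.487 / 1.027)² = 2 × 2.422² = 2 × 5.86 = 11.7.
Round up to the next whole participant.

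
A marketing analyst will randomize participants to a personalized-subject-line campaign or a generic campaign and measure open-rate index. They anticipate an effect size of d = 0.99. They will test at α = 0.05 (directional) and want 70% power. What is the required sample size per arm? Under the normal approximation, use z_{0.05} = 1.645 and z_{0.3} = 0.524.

n = 10 per group

For two independent groups with equal n: n = 2·((z_{α} + z_β) / d)².
z_{α} + z_β = 1.645 + 0.524 = 2.169.
n = 2 × (2.169 / 0.99)² = 2 × 2.191² = 2 × 4.80 = 9.6.
Round up to the next whole participant.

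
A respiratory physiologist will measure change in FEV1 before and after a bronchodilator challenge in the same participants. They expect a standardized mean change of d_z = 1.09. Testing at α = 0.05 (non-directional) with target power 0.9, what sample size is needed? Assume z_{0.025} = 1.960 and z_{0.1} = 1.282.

n = 9 pairs

For a paired (one-sample on differences) test: n = ((z_{α/2} + z_β) / d)².
z_{α/2} + z_β = 1.960 + 1.282 = 3.242.
n = (3.242 / 1.09)² = 2.974² = 8.85.
Round up.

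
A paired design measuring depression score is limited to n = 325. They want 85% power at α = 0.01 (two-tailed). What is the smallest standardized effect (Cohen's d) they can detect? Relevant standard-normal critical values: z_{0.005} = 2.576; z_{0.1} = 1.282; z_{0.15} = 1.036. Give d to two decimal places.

For a single sample (or paired design) of n = 325: d_min = (z_{α/2} + z_β)/√n.
z-sum = 2.576 + 1.036 = 3.612.
d_min = 3.612 / √325 = 3.612 / 18.028 = 0.200.

d_min ≈ 0.20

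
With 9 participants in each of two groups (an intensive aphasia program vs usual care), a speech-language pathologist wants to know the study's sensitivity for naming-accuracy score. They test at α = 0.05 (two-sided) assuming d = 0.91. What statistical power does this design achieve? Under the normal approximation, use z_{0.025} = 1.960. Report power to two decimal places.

For two equal groups, power = Φ(d·√(n/2) − z_{α/2}).
d·√(n/2) = 0.91 × √(9/2) = 0.91 × 2.121 = 1.930.
z_β = 1.930 − 1.960 = -0.030.
Power = Φ(-0.030) = 0.488.

power ≈ 0.49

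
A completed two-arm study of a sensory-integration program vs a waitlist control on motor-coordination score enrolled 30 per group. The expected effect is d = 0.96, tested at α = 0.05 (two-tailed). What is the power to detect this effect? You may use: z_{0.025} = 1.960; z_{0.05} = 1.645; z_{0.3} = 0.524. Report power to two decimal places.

For two equal groups, power = Φ(d·√(n/2) − z_{α/2}).
d·√(n/2) = 0.96 × √(30/2) = 0.96 × 3.873 = 3.718.
z_β = 3.718 − 1.960 = 1.758.
Power = Φ(1.758) = 0.961.

power ≈ 0.96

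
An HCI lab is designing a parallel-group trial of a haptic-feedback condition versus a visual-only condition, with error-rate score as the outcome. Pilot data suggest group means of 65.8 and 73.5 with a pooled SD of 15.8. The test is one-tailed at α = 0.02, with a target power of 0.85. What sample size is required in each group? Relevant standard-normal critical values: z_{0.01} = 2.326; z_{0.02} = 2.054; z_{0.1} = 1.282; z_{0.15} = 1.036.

n = 81 per group

Cohen's d = |M₁ − M₂| / SD_pooled = |65.8 − 73.5| / 15.8 = 7.7 / 15.8 = 0.487.
For two independent groups with equal n: n = 2·((z_{α} + z_β) / d)².
z_{α} + z_β = 2.054 + 1.036 = 3.090.
n = 2 × (3.090 / 0.487)² = 2 × 6.345² = 2 × 40.26 = 80.5.
Round up to the next whole participant.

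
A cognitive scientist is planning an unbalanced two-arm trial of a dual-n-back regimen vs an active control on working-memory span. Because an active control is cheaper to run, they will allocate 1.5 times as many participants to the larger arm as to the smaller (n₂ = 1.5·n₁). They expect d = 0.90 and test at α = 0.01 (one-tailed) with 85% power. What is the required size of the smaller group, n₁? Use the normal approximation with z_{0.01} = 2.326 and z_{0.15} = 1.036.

With allocation ratio k = n₂/n₁ = 1.5, Var(x̄₁−x̄₂) = σ²(1/n₁ + 1/(k·n₁)) = σ²·(k+1)/(k·n₁).
So n₁ = (1 + 1/k)·((z_{α} + z_β)/d)² = 1.667 × (3.362/0.90)².
n₁ = 1.667 × 13.95 = 23.3.
Round up: n₁ = 24, giving n₂ = 1.5 × 24 = 36.

n₁ = 24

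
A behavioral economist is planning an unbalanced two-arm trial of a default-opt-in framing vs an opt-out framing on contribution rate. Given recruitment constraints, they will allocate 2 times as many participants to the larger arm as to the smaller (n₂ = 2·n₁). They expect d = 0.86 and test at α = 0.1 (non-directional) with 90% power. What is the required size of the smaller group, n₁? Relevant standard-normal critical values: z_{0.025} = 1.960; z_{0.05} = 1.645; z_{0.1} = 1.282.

With allocation ratio k = n₂/n₁ = 2, Var(x̄₁−x̄₂) = σ²(1/n₁ + 1/(k·n₁)) = σ²·(k+1)/(k·n₁).
So n₁ = (1 + 1/k)·((z_{α/2} + z_β)/d)² = 1.500 × (2.927/0.86)².
n₁ = 1.500 × 11.58 = 17.4.
Round up: n₁ = 18, giving n₂ = 2 × 18 = 36.

n₁ = 18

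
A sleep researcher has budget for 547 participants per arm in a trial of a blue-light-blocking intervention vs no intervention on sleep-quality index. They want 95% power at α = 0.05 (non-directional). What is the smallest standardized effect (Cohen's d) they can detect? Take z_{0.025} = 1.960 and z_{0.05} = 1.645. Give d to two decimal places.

d_min ≈ 0.22

For two independent groups of n = 547 each: d_min = (z_{α/2} + z_β)·√(2/n).
z-sum = 1.960 + 1.645 = 3.605.
d_min = 3.605 × √(2/547) = 3.605 × 0.0605 = 0.218.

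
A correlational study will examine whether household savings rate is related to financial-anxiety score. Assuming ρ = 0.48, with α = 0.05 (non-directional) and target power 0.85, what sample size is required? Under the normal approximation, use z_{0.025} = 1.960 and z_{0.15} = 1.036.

n = 36

Fisher's z: C = ½·ln((1+r)/(1−r)) = ½·ln(2.8462) = 0.5230.
n = ((z_{α/2} + z_β)/C)² + 3.
(1.960 + 1.036) / 0.5230 = 2.996 / 0.5230 = 5.728.
n = 5.728² + 3 = 32.82 + 3 = 35.8.
Round up.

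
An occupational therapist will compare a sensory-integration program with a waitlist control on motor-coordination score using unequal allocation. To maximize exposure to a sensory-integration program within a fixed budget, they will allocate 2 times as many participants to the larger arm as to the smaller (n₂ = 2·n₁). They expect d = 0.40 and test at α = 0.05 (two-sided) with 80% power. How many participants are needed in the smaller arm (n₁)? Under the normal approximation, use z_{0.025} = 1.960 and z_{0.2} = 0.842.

With allocation ratio k = n₂/n₁ = 2, Var(x̄₁−x̄₂) = σ²(1/n₁ + 1/(k·n₁)) = σ²·(k+1)/(k·n₁).
So n₁ = (1 + 1/k)·((z_{α/2} + z_β)/d)² = 1.500 × (2.802/0.40)².
n₁ = 1.500 × 49.07 = 73.6.
Round up: n₁ = 74, giving n₂ = 2 × 74 = 148.

n₁ = 74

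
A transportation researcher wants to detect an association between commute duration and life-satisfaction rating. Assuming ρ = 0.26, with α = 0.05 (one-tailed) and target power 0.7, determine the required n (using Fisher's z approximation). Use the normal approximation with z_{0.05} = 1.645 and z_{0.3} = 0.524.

n = 70

Fisher's z: C = ½·ln((1+r)/(1−r)) = ½·ln(1.7027) = 0.2661.
n = ((z_{α} + z_β)/C)² + 3.
(1.645 + 0.524) / 0.2661 = 2.169 / 0.2661 = 8.151.
n = 8.151² + 3 = 66.44 + 3 = 69.4.
Round up.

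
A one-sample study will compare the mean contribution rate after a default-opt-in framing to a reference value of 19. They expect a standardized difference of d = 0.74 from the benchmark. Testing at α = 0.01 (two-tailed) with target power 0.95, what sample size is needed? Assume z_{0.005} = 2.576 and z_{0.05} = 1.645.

For a one-sample test: n = ((z_{α/2} + z_β) / d)².
z_{α/2} + z_β = 2.576 + 1.645 = 4.221.
n = (4.221 / 0.74)² = 5.704² = 32.54.
Round up.

n = 33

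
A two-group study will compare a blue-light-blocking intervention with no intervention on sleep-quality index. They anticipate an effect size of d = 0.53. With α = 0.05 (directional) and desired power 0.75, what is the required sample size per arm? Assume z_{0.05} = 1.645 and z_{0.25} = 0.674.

n = 39 per group

For two independent groups with equal n: n = 2·((z_{α} + z_β) / d)².
z_{α} + z_β = 1.645 + 0.674 = 2.319.
n = 2 × (2.319 / 0.53)² = 2 × 4.375² = 2 × 19.14 = 38.3.
Round up to the next whole participant.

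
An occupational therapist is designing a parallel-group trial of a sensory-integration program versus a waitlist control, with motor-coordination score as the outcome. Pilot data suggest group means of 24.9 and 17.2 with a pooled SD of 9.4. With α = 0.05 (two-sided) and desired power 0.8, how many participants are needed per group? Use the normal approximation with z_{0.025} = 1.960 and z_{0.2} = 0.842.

n = 24 per group

Cohen's d = |M₁ − M₂| / SD_pooled = |24.9 − 17.2| / 9.4 = 7.7 / 9.4 = 0.819.
For two independent groups with equal n: n = 2·((z_{α/2} + z_β) / d)².
z_{α/2} + z_β = 1.960 + 0.842 = 2.802.
n = 2 × (2.802 / 0.819)² = 2 × 3.421² = 2 × 11.70 = 23.4.
Round up to the next whole participant.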